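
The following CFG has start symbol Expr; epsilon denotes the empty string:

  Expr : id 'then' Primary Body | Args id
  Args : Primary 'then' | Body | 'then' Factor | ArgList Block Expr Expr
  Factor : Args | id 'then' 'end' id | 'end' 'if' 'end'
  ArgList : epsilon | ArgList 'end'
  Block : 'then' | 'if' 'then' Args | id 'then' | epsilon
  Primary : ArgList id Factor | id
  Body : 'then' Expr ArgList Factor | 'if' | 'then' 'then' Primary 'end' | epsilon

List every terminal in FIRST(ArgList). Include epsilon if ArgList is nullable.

{ 'end', epsilon }

ArgList : epsilon contributes epsilon.
From ArgList : ArgList 'end': ArgList nullable, take FIRST(ArgList) ∪ {'end'} = { 'end' }.
Union: FIRST(ArgList) = { 'end', epsilon }.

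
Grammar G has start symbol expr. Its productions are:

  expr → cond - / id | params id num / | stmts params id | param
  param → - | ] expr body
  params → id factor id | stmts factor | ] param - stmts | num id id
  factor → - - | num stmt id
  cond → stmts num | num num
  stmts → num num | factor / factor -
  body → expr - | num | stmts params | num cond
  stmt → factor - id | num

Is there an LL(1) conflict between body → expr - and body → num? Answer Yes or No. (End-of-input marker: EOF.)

FIRST(expr -) = { -, ], id, num } and FIRST(num) = { num }.
Both contain num, so the two alternatives are not disjoint — LL(1) conflict.

Yes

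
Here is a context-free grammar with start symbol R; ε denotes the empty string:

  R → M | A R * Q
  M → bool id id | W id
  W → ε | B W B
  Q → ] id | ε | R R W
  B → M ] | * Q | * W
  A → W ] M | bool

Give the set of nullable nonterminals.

Directly nullable (have an ε-production): W, Q.
No other nonterminal has a production whose RHS symbols are all nullable.

{ Q, W }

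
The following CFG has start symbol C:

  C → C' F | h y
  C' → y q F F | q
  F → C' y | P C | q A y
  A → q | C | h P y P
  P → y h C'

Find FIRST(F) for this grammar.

{ q, y }

From F → C' y: add FIRST(C') = { q, y }.
From F → P C: add FIRST(P) = { y }.
F → q A y contributes {q}.
Union: FIRST(F) = { q, y }.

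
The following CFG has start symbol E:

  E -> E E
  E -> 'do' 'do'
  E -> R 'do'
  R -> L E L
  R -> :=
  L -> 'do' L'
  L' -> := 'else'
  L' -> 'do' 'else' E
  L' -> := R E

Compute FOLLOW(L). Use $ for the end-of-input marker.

In R -> L E L: add FIRST(E L) = { 'do', := }.
In R -> L E L: L is at the end, add FOLLOW(R) = { 'do', := }.
Union: FOLLOW(L) = { 'do', := }.

{ 'do', := }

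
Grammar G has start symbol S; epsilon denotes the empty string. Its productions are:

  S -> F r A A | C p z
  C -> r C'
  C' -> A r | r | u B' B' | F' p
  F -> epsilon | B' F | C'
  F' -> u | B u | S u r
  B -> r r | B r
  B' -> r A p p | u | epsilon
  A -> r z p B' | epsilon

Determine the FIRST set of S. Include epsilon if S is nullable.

{ r, u }

From S -> F r A A: F nullable, take FIRST(F) ∪ {r} = { r, u }.
From S -> C p z: add FIRST(C) = { r }.
Union: FIRST(S) = { r, u }.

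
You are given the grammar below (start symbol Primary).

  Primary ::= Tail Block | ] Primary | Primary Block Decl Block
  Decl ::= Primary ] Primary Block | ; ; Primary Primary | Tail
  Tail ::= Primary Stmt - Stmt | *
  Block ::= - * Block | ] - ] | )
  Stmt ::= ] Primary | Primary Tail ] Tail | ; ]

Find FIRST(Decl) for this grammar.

From Decl ::= Primary ] Primary Block: add FIRST(Primary) = { *, ] }.
Decl ::= ; ; Primary Primary contributes {;}.
From Decl ::= Tail: add FIRST(Tail) = { *, ] }.
Union: FIRST(Decl) = { *, ;, ] }.

{ *, ;, ] }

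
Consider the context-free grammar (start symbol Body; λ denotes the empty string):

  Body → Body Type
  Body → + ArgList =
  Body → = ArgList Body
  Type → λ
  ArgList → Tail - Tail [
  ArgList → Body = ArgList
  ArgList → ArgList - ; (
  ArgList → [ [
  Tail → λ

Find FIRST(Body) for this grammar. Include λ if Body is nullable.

From Body → Body Type: add FIRST(Body) = { +, = }.
Body → + ArgList = contributes {+}.
Body → = ArgList Body contributes {=}.
Union: FIRST(Body) = { +, = }.

{ +, = }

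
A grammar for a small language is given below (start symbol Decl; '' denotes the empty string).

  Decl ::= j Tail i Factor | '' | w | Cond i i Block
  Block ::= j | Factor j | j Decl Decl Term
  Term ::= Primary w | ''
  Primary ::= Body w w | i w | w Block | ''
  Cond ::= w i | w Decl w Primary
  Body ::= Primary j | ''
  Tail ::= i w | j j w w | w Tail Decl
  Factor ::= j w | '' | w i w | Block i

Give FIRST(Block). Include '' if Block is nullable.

Block ::= j contributes {j}.
From Block ::= Factor j: Factor nullable, take FIRST(Factor) ∪ {j} = { j, w }.
Block ::= j Decl Decl Term contributes {j}.
Union: FIRST(Block) = { j, w }.

{ j, w }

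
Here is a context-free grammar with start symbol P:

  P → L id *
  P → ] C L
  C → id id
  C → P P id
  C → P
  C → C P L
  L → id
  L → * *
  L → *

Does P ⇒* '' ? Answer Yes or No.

No nonterminal in this grammar is nullable.
No production of P has an RHS whose symbols are all nullable, so P is not nullable.

No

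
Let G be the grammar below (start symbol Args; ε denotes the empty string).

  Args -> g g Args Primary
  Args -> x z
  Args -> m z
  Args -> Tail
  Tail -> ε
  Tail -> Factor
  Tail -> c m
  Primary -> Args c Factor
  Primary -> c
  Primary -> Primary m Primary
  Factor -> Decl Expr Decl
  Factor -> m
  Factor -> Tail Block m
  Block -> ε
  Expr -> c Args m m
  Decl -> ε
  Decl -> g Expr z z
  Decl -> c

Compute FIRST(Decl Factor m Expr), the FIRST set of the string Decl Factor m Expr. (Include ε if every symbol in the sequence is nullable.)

Add FIRST(Decl)\{ε} = { c, g }; Decl is nullable, continue.
Add FIRST(Factor) = { c, g, m }; Factor is not nullable, stop.

{ c, g, m }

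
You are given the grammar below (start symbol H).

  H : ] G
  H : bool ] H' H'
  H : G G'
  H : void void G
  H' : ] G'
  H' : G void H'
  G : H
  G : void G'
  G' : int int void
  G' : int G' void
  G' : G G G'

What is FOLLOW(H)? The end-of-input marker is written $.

H is the start symbol, so $ ∈ FOLLOW(H).
In G : H: H is at the end, add FOLLOW(G) = { $, ], bool, int, void }.
Union: FOLLOW(H) = { $, ], bool, int, void }.

{ $, ], bool, int, void }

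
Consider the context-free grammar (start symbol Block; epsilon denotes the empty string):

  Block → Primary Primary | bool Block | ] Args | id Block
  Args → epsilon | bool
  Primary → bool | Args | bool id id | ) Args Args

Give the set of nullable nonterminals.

{ Args, Block, Primary }

Directly nullable (have an epsilon-production): Args.
Block → Primary Primary with every symbol nullable, so Block is nullable.
Primary → Args with every symbol nullable, so Primary is nullable.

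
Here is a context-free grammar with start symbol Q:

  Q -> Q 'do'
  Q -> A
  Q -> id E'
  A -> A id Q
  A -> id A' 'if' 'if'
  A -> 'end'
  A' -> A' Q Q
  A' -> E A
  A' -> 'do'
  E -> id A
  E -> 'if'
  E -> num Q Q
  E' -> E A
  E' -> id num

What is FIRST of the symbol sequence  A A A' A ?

Add FIRST(A) = { 'end', id }; A is not nullable, stop.

{ 'end', id }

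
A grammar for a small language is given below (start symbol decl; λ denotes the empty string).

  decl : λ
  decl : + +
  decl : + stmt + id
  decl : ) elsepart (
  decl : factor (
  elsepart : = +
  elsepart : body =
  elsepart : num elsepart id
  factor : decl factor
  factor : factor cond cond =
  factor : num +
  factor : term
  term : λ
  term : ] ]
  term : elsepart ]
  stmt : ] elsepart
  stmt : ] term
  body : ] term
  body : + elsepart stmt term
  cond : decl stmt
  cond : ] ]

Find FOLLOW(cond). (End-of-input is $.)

In factor : factor cond cond =: add FIRST(cond =) = { (, ), +, =, ], num }.
In factor : factor cond cond =: add FIRST(=) = { = }.
Union: FOLLOW(cond) = { (, ), +, =, ], num }.

{ (, ), +, =, ], num }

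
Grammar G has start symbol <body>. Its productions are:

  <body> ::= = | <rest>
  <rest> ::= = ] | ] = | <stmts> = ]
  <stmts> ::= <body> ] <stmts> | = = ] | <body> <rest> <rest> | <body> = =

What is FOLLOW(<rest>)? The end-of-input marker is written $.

In <body> ::= <rest>: <rest> is at the end, add FOLLOW(<body>) = { $, =, ] }.
In <stmts> ::= <body> <rest> <rest>: add FIRST(<rest>) = { =, ] }.
In <stmts> ::= <body> <rest> <rest>: <rest> is at the end, add FOLLOW(<stmts>) = { = }.
Union: FOLLOW(<rest>) = { $, =, ] }.

{ $, =, ] }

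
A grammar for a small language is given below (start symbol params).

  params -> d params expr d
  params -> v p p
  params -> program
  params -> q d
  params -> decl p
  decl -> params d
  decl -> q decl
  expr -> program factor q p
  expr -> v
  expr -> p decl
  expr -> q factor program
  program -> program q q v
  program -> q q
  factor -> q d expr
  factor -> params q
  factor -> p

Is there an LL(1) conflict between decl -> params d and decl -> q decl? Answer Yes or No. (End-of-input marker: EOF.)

FIRST(params d) = { d, q, v } and FIRST(q decl) = { q }.
Both contain q, so the two alternatives are not disjoint — LL(1) conflict.

Yes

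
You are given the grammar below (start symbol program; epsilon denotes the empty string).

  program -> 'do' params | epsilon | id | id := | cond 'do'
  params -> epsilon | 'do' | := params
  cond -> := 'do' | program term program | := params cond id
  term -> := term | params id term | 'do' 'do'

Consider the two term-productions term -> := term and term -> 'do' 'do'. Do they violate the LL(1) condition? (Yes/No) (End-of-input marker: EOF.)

FIRST(:= term) = { := } and FIRST('do' 'do') = { 'do' }.
The FIRST sets are disjoint and neither alternative is nullable — no conflict.

No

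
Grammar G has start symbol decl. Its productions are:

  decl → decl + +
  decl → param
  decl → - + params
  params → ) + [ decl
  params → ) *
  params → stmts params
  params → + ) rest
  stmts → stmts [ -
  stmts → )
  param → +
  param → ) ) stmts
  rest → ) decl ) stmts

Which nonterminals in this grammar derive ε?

{ } (none)

No nonterminal has an empty production or an RHS whose symbols are all nullable.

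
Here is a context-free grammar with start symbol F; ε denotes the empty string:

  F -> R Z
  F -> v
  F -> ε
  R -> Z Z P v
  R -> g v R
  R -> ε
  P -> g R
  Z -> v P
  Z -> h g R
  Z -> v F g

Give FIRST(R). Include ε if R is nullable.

From R -> Z Z P v: add FIRST(Z) = { h, v }.
R -> g v R contributes {g}.
R -> ε contributes ε.
Union: FIRST(R) = { g, h, v, ε }.

{ g, h, v, ε }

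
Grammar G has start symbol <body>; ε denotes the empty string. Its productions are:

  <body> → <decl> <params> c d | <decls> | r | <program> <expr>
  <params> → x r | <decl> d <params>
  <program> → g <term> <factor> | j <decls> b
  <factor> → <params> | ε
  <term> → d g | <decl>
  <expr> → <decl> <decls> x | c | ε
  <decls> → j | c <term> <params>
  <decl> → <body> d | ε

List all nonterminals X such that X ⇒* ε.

{ <decl>, <expr>, <factor>, <term> }

Directly nullable (have an ε-production): <factor>, <expr>, <decl>.
<term> → <decl> with every symbol nullable, so <term> is nullable.
No other nonterminal has a production whose RHS symbols are all nullable.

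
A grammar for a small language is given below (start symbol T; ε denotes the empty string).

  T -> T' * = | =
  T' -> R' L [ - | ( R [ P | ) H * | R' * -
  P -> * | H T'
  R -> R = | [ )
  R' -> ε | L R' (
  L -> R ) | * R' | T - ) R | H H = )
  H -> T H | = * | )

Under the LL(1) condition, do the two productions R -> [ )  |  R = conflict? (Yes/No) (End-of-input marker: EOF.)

Yes

FIRST([ )) = { [ } and FIRST(R =) = { [ }.
Both contain [, so the two alternatives are not disjoint — LL(1) conflict.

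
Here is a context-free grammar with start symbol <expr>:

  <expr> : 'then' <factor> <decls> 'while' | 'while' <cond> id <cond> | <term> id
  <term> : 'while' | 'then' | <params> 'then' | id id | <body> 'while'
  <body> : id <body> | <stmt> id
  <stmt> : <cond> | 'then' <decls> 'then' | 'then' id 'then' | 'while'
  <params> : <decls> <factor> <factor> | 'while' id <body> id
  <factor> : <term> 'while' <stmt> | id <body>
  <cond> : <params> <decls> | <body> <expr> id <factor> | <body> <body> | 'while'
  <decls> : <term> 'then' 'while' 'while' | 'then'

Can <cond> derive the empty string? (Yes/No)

No

No nonterminal in this grammar is nullable.
No production of <cond> has an RHS whose symbols are all nullable, so <cond> is not nullable.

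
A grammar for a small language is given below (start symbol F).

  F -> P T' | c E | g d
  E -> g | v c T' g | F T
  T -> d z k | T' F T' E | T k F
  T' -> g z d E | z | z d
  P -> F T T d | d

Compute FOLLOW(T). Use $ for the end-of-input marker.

In E -> F T: T is at the end, add FOLLOW(E) = { $, c, d, g, k, v, z }.
In T -> T k F: add FIRST(k F) = { k }.
In P -> F T T d: add FIRST(T d) = { d, g, z }.
In P -> F T T d: add FIRST(d) = { d }.
Union: FOLLOW(T) = { $, c, d, g, k, v, z }.

{ $, c, d, g, k, v, z }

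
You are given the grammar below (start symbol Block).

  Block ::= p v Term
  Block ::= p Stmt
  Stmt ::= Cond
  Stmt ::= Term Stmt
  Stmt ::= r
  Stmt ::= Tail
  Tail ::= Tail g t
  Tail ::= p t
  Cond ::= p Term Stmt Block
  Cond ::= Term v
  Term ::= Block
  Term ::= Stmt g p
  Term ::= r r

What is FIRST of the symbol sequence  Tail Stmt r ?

{ p }

Add FIRST(Tail) = { p }; Tail is not nullable, stop.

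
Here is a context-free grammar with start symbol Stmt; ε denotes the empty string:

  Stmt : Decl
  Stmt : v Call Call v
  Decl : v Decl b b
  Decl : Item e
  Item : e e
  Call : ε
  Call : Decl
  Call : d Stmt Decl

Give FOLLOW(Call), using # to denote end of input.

In Stmt : v Call Call v: add FIRST(Call v) = { d, e, v }.
In Stmt : v Call Call v: add FIRST(v) = { v }.
Union: FOLLOW(Call) = { d, e, v }.

{ d, e, v }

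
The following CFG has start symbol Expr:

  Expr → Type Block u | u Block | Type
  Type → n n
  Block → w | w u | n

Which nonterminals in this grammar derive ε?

{ } (none)

No nonterminal has an empty production or an RHS whose symbols are all nullable.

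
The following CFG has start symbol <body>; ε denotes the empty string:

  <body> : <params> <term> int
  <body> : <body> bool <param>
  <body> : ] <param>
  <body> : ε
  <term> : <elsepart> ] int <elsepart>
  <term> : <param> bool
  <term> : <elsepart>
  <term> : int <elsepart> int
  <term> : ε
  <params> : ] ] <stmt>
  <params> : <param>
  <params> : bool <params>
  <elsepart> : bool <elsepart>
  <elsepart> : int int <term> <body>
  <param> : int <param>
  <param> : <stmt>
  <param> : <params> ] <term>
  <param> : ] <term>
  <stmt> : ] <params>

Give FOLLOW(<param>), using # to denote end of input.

{ #, ], bool, int }

In <body> : <body> bool <param>: <param> is at the end, add FOLLOW(<body>) = { #, ], bool, int }.
In <body> : ] <param>: <param> is at the end, add FOLLOW(<body>) = { #, ], bool, int }.
In <term> : <param> bool: add FIRST(bool) = { bool }.
In <params> : <param>: <param> is at the end, add FOLLOW(<params>) = { #, ], bool, int }.
In <param> : int <param>: <param> is at the end, add FOLLOW(<param>) = { #, ], bool, int }.
Union: FOLLOW(<param>) = { #, ], bool, int }.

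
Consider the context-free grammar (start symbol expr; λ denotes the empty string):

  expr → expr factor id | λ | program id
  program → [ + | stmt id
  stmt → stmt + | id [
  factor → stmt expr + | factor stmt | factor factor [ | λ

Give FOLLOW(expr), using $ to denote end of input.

{ $, +, [, id }

expr is the start symbol, so $ ∈ FOLLOW(expr).
In expr → expr factor id: add FIRST(factor id) = { [, id }.
In factor → stmt expr +: add FIRST(+) = { + }.
Union: FOLLOW(expr) = { $, +, [, id }.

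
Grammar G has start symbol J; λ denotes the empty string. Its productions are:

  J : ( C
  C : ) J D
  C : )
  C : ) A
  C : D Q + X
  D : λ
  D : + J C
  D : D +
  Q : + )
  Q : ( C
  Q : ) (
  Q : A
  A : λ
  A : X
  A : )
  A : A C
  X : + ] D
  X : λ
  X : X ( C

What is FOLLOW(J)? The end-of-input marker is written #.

{ #, (, ), + }

J is the start symbol, so # ∈ FOLLOW(J).
In C : ) J D: add FIRST(D)\{λ} = { + }.
  Since D is nullable, also add FOLLOW(C) = { #, (, ), + }.
In D : + J C: add FIRST(C) = { (, ), + }.
Union: FOLLOW(J) = { #, (, ), + }.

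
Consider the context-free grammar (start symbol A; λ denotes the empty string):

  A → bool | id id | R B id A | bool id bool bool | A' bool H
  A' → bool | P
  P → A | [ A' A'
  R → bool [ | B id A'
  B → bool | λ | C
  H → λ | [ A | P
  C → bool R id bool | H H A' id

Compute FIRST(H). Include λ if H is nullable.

{ [, bool, id, λ }

H → λ contributes λ.
H → [ A contributes {[}.
From H → P: add FIRST(P) = { [, bool, id }.
Union: FIRST(H) = { [, bool, id, λ }.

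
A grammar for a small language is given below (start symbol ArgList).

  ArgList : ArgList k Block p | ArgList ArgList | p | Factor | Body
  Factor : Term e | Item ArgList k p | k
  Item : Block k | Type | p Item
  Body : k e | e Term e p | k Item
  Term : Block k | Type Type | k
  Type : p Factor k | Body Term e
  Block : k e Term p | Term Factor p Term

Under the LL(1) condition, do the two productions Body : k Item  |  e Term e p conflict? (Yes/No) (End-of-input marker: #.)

FIRST(k Item) = { k } and FIRST(e Term e p) = { e }.
The FIRST sets are disjoint and neither alternative is nullable — no conflict.

No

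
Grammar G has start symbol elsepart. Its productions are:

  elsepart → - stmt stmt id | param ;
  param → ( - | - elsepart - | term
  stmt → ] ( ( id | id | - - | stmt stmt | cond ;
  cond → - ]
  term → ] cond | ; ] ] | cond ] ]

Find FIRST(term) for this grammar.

{ -, ;, ] }

term → ] cond contributes {]}.
term → ; ] ] contributes {;}.
From term → cond ] ]: add FIRST(cond) = { - }.
Union: FIRST(term) = { -, ;, ] }.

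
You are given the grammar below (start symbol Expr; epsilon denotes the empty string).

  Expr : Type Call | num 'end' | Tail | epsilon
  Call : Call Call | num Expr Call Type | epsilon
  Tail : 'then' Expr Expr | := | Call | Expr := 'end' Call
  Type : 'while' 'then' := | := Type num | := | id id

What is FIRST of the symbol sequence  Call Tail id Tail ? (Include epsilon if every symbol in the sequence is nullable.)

Add FIRST(Call)\{epsilon} = { num }; Call is nullable, continue.
Add FIRST(Tail)\{epsilon} = { 'then', 'while', :=, id, num }; Tail is nullable, continue.
id is a terminal; add {id} and stop.

{ 'then', 'while', :=, id, num }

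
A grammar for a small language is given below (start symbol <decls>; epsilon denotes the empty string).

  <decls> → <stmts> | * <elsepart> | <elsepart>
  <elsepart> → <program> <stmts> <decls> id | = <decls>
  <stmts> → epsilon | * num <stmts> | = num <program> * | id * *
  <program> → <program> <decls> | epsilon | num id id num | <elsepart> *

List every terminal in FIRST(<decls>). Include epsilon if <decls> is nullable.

{ *, =, id, num, epsilon }

From <decls> → <stmts>: add FIRST(<stmts>) = { *, =, id, epsilon } (including epsilon since <stmts> is nullable).
<decls> → * <elsepart> contributes {*}.
From <decls> → <elsepart>: add FIRST(<elsepart>) = { *, =, id, num }.
Union: FIRST(<decls>) = { *, =, id, num, epsilon }.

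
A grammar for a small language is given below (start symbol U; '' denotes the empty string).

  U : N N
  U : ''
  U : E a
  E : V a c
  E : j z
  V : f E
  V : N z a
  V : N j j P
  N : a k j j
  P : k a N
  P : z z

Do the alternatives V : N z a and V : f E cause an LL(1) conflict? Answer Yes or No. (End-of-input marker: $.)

FIRST(N z a) = { a } and FIRST(f E) = { f }.
The FIRST sets are disjoint and neither alternative is nullable — no conflict.

No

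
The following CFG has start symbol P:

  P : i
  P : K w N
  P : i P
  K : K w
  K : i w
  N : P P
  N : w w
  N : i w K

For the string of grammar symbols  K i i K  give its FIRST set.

{ i }

Add FIRST(K) = { i }; K is not nullable, stop.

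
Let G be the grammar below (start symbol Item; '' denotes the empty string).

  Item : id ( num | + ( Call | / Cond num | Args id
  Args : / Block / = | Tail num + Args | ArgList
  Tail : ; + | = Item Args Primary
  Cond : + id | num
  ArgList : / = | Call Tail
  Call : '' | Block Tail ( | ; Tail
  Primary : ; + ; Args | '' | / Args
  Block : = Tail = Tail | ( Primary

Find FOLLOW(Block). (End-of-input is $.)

{ /, ;, = }

In Args : / Block / =: add FIRST(/ =) = { / }.
In Call : Block Tail (: add FIRST(Tail () = { ;, = }.
Union: FOLLOW(Block) = { /, ;, = }.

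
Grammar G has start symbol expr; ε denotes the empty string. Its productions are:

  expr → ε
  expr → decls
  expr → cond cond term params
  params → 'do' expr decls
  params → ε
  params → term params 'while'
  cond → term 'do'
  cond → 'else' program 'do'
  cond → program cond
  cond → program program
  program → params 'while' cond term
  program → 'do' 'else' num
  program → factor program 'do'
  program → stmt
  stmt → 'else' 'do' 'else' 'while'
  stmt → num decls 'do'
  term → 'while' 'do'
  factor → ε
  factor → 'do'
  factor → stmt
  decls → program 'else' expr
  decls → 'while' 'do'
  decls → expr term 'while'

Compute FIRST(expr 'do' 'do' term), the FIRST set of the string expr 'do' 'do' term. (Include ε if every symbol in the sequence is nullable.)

{ 'do', 'else', 'while', num }

Add FIRST(expr)\{ε} = { 'do', 'else', 'while', num }; expr is nullable, continue.
'do' is a terminal; add {'do'} and stop.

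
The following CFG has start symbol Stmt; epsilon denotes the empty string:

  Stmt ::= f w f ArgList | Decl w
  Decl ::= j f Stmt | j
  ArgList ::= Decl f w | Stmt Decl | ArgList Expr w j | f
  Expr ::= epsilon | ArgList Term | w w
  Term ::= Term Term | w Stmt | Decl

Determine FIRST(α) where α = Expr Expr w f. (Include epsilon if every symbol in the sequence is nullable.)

{ f, j, w }

Add FIRST(Expr)\{epsilon} = { f, j, w }; Expr is nullable, continue.
Add FIRST(Expr)\{epsilon} = { f, j, w }; Expr is nullable, continue.
w is a terminal; add {w} and stop.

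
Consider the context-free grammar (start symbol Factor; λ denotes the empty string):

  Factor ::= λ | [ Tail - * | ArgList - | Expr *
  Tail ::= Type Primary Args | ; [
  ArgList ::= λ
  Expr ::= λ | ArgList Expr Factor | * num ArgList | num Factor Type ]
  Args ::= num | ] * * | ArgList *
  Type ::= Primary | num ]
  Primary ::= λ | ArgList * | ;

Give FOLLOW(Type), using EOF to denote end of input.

In Tail ::= Type Primary Args: add FIRST(Primary Args) = { *, ;, ], num }.
In Expr ::= num Factor Type ]: add FIRST(]) = { ] }.
Union: FOLLOW(Type) = { *, ;, ], num }.

{ *, ;, ], num }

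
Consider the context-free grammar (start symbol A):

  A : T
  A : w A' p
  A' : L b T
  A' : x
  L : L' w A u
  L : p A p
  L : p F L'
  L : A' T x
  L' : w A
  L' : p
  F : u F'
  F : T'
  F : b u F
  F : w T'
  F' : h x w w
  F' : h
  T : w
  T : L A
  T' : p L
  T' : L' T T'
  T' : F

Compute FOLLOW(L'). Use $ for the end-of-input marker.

{ b, p, w, x }

In L : L' w A u: add FIRST(w A u) = { w }.
In L : p F L': L' is at the end, add FOLLOW(L) = { b, p, w, x }.
In T' : L' T T': add FIRST(T T') = { p, w, x }.
Union: FOLLOW(L') = { b, p, w, x }.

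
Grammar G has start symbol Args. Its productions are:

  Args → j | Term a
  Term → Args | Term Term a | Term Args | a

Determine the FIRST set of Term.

From Term → Args: add FIRST(Args) = { a, j }.
From Term → Term Term a: add FIRST(Term) = { a, j }.
From Term → Term Args: add FIRST(Term) = { a, j }.
Term → a contributes {a}.
Union: FIRST(Term) = { a, j }.

{ a, j }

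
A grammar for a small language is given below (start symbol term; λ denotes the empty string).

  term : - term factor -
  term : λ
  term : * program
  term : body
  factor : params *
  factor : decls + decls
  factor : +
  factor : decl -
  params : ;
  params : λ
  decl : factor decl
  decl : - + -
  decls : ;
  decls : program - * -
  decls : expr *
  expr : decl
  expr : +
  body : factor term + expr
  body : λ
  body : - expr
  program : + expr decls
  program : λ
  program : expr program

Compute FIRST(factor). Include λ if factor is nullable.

From factor : params *: params nullable, take FIRST(params) ∪ {*} = { *, ; }.
From factor : decls + decls: add FIRST(decls) = { *, +, -, ; }.
factor : + contributes {+}.
From factor : decl -: add FIRST(decl) = { *, +, -, ; }.
Union: FIRST(factor) = { *, +, -, ; }.

{ *, +, -, ; }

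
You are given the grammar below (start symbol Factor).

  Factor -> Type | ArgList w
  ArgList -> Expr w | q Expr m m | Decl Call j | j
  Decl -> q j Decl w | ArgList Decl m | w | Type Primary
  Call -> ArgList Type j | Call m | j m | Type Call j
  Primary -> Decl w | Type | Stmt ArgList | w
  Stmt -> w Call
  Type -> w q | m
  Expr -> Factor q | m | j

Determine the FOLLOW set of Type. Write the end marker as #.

In Factor -> Type: Type is at the end, add FOLLOW(Factor) = { #, q }.
In Decl -> Type Primary: add FIRST(Primary) = { j, m, q, w }.
In Call -> ArgList Type j: add FIRST(j) = { j }.
In Call -> Type Call j: add FIRST(Call j) = { j, m, q, w }.
In Primary -> Type: Type is at the end, add FOLLOW(Primary) = { j, m, q, w }.
Union: FOLLOW(Type) = { #, j, m, q, w }.

{ #, j, m, q, w }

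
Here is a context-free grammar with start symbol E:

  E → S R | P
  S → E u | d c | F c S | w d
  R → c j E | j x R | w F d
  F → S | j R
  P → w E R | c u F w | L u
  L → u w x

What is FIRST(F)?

{ c, d, j, u, w }

From F → S: add FIRST(S) = { c, d, j, u, w }.
F → j R contributes {j}.
Union: FIRST(F) = { c, d, j, u, w }.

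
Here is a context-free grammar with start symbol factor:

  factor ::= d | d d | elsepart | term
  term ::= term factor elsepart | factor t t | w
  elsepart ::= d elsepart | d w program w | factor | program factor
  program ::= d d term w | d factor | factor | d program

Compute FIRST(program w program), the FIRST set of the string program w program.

Add FIRST(program) = { d, w }; program is not nullable, stop.

{ d, w }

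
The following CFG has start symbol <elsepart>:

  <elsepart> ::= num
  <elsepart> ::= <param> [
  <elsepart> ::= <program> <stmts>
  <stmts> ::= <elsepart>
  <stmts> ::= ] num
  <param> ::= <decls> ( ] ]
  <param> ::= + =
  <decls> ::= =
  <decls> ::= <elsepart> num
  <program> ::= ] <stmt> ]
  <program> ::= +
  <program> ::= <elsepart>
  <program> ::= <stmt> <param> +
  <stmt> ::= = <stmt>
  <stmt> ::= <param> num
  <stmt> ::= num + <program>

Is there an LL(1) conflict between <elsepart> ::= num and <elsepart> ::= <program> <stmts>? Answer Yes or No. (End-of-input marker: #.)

Yes

FIRST(num) = { num } and FIRST(<program> <stmts>) = { +, =, ], num }.
Both contain num, so the two alternatives are not disjoint — LL(1) conflict.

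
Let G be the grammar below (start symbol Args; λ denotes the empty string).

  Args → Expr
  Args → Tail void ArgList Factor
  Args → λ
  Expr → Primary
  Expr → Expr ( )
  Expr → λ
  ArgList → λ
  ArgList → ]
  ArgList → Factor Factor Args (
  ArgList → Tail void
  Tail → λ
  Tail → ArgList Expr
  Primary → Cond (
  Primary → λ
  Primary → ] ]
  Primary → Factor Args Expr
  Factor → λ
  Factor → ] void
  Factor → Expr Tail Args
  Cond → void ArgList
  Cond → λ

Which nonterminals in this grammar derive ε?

Directly nullable (have an λ-production): Args, Expr, ArgList, Tail, Primary, Factor, Cond.

{ ArgList, Args, Cond, Expr, Factor, Primary, Tail }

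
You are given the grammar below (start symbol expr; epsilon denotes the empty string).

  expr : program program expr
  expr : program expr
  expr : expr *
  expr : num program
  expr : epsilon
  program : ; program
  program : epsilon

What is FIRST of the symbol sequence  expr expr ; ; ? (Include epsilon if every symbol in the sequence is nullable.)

Add FIRST(expr)\{epsilon} = { *, ;, num }; expr is nullable, continue.
Add FIRST(expr)\{epsilon} = { *, ;, num }; expr is nullable, continue.
; is a terminal; add {;} and stop.

{ *, ;, num }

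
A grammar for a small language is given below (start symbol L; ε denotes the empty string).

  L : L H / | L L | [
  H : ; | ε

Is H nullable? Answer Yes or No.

Yes

H has an ε-production, so H ⇒ ε.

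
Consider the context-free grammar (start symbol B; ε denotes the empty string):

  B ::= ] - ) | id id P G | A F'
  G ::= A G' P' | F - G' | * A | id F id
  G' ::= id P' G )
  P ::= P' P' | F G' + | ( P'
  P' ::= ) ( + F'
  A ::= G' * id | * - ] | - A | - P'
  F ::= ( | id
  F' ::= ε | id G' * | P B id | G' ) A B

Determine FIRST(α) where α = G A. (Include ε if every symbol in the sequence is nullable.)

Add FIRST(G) = { (, *, -, id }; G is not nullable, stop.

{ (, *, -, id }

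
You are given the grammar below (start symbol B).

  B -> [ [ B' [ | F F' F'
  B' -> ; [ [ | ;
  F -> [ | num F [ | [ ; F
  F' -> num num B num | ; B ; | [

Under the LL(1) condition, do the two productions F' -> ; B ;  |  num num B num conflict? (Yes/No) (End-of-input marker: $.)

FIRST(; B ;) = { ; } and FIRST(num num B num) = { num }.
The FIRST sets are disjoint and neither alternative is nullable — no conflict.

No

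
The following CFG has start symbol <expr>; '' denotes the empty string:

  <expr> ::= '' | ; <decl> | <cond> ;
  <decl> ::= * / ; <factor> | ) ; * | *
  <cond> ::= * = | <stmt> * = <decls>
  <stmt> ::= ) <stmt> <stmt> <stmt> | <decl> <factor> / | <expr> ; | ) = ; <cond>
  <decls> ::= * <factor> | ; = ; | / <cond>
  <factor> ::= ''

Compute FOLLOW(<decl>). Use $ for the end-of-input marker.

In <expr> ::= ; <decl>: <decl> is at the end, add FOLLOW(<expr>) = { $, ; }.
In <stmt> ::= <decl> <factor> /: add FIRST(<factor> /) = { / }.
Union: FOLLOW(<decl>) = { $, /, ; }.

{ $, /, ; }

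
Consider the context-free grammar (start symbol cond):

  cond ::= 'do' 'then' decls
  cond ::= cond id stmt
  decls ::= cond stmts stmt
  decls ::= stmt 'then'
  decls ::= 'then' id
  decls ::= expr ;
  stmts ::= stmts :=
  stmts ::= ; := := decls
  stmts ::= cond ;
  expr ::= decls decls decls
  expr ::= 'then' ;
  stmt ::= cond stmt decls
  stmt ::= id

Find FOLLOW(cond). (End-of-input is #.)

cond is the start symbol, so # ∈ FOLLOW(cond).
In cond ::= cond id stmt: add FIRST(id stmt) = { id }.
In decls ::= cond stmts stmt: add FIRST(stmts stmt) = { 'do', ; }.
In stmts ::= cond ;: add FIRST(;) = { ; }.
In stmt ::= cond stmt decls: add FIRST(stmt decls) = { 'do', id }.
Union: FOLLOW(cond) = { #, 'do', ;, id }.

{ #, 'do', ;, id }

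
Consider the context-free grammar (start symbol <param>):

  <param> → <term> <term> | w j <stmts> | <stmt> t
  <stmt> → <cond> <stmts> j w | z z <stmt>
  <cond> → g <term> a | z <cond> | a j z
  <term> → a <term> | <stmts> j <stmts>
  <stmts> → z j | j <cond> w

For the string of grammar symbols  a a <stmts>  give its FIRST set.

a is a terminal; add {a} and stop.

{ a }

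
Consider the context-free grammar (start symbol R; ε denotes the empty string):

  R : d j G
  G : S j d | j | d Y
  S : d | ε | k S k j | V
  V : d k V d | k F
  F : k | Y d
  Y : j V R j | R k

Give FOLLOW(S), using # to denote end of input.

{ j, k }

In G : S j d: add FIRST(j d) = { j }.
In S : k S k j: add FIRST(k j) = { k }.
Union: FOLLOW(S) = { j, k }.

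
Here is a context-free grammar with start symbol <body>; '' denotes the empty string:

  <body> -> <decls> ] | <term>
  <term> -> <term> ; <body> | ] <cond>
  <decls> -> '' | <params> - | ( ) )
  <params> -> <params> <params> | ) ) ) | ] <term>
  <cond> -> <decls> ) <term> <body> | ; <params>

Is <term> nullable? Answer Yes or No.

No

Nullable nonterminals: <decls>.
No production of <term> has an RHS whose symbols are all nullable, so <term> is not nullable.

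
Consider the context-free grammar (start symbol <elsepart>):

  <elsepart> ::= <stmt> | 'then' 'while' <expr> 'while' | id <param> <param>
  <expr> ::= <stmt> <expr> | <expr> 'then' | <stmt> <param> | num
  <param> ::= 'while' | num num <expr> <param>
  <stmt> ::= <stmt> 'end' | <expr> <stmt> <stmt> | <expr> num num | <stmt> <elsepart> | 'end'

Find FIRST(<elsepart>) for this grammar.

{ 'end', 'then', id, num }

From <elsepart> ::= <stmt>: add FIRST(<stmt>) = { 'end', num }.
<elsepart> ::= 'then' 'while' <expr> 'while' contributes {'then'}.
<elsepart> ::= id <param> <param> contributes {id}.
Union: FIRST(<elsepart>) = { 'end', 'then', id, num }.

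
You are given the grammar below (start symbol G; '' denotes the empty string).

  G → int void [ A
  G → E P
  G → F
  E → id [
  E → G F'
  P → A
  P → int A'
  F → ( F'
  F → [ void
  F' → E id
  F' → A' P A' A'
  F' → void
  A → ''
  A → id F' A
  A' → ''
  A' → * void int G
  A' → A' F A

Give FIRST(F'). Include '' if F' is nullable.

From F' → E id: add FIRST(E) = { (, [, id, int }.
From F' → A' P A' A': A', P, A', A' nullable, take FIRST(A') ∪ FIRST(P) ∪ FIRST(A') ∪ FIRST(A') = { (, *, [, id, int }; also '' since the whole RHS is nullable.
F' → void contributes {void}.
Union: FIRST(F') = { (, *, [, id, int, void, '' }.

{ (, *, [, id, int, void, '' }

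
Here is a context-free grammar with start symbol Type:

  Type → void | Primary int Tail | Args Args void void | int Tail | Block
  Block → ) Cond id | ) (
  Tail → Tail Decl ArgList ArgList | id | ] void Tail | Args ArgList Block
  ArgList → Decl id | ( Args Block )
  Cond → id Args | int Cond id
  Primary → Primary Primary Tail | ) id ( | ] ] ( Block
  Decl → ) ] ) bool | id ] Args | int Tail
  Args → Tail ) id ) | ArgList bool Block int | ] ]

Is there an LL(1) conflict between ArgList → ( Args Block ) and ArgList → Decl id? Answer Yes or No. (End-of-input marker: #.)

No

FIRST(( Args Block )) = { ( } and FIRST(Decl id) = { ), id, int }.
The FIRST sets are disjoint and neither alternative is nullable — no conflict.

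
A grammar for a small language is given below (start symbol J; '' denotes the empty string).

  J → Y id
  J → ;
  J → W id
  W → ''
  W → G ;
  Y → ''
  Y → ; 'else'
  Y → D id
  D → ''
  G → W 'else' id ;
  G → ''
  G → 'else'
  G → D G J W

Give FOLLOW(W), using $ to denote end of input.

{ 'else', ;, id }

In J → W id: add FIRST(id) = { id }.
In G → W 'else' id ;: add FIRST('else' id ;) = { 'else' }.
In G → D G J W: W is at the end, add FOLLOW(G) = { 'else', ;, id }.
Union: FOLLOW(W) = { 'else', ;, id }.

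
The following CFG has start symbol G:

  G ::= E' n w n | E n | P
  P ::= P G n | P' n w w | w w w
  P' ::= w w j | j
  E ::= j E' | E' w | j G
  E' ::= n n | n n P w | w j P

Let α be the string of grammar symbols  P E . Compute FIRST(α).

{ j, w }

Add FIRST(P) = { j, w }; P is not nullable, stop.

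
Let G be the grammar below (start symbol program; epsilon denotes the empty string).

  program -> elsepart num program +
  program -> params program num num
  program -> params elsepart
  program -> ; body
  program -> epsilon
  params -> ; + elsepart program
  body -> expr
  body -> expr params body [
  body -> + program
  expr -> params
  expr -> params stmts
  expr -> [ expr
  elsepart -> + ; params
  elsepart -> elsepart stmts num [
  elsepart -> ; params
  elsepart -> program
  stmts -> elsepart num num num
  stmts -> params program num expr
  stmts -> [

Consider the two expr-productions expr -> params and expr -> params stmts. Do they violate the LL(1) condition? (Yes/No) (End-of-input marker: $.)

FIRST(params) = { ; } and FIRST(params stmts) = { ; }.
Both contain ;, so the two alternatives are not disjoint — LL(1) conflict.

Yes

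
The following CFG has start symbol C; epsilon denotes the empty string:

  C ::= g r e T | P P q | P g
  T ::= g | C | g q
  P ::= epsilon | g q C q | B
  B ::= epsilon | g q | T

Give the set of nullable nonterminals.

{ B, P }

Directly nullable (have an epsilon-production): P, B.
No other nonterminal has a production whose RHS symbols are all nullable.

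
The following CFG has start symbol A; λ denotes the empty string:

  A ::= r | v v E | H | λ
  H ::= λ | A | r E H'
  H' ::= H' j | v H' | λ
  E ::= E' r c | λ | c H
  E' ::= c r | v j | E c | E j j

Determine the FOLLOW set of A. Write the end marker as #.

{ #, c, j, v }

A is the start symbol, so # ∈ FOLLOW(A).
In H ::= A: A is at the end, add FOLLOW(H) = { #, c, j, v }.
Union: FOLLOW(A) = { #, c, j, v }.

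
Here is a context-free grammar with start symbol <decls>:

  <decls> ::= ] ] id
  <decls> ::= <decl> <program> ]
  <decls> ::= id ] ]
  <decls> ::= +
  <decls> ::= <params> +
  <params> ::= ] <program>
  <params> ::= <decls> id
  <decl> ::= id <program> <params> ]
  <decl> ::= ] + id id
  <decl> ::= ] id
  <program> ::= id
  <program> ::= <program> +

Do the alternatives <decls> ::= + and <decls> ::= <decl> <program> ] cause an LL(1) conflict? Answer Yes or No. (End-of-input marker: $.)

No

FIRST(+) = { + } and FIRST(<decl> <program> ]) = { ], id }.
The FIRST sets are disjoint and neither alternative is nullable — no conflict.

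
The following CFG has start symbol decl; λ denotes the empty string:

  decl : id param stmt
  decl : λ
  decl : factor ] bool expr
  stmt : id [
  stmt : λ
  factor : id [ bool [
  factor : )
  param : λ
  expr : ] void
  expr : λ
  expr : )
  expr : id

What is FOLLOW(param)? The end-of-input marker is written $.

In decl : id param stmt: add FIRST(stmt)\{λ} = { id }.
  Since stmt is nullable, also add FOLLOW(decl) = { $ }.
Union: FOLLOW(param) = { $, id }.

{ $, id }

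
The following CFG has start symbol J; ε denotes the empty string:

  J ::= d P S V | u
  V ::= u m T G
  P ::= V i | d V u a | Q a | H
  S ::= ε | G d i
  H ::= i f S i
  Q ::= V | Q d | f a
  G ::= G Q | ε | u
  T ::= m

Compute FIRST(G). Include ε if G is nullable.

From G ::= G Q: G nullable, take FIRST(G) ∪ FIRST(Q) = { f, u }.
G ::= ε contributes ε.
G ::= u contributes {u}.
Union: FIRST(G) = { f, u, ε }.

{ f, u, ε }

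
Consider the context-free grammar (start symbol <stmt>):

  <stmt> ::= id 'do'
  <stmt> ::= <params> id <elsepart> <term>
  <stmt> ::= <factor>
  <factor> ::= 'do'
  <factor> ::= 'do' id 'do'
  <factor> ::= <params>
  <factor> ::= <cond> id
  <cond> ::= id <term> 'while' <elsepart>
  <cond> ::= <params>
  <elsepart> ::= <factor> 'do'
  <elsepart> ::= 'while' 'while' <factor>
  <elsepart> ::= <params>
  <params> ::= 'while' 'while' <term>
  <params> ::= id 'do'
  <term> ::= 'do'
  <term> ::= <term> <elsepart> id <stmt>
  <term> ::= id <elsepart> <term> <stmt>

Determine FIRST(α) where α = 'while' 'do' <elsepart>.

{ 'while' }

'while' is a terminal; add {'while'} and stop.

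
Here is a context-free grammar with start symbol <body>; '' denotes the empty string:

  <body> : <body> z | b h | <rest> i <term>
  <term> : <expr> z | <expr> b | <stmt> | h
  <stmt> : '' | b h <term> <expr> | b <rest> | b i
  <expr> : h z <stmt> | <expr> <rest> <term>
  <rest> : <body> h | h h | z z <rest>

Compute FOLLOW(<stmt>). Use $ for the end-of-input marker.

{ $, b, h, z }

In <term> : <stmt>: <stmt> is at the end, add FOLLOW(<term>) = { $, b, h, z }.
In <expr> : h z <stmt>: <stmt> is at the end, add FOLLOW(<expr>) = { $, b, h, z }.
Union: FOLLOW(<stmt>) = { $, b, h, z }.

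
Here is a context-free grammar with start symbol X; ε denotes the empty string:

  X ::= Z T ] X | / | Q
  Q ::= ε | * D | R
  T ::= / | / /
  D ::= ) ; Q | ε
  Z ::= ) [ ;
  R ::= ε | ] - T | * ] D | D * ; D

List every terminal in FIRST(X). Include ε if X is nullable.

From X ::= Z T ] X: add FIRST(Z) = { ) }.
X ::= / contributes {/}.
From X ::= Q: add FIRST(Q) = { ), *, ], ε } (including ε since Q is nullable).
Union: FIRST(X) = { ), *, /, ], ε }.

{ ), *, /, ], ε }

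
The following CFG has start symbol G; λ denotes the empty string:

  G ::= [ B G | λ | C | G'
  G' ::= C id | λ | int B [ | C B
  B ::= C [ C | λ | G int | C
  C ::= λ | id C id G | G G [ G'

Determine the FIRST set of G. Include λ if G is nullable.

{ [, id, int, λ }

G ::= [ B G contributes {[}.
G ::= λ contributes λ.
From G ::= C: add FIRST(C) = { [, id, int, λ } (including λ since C is nullable).
From G ::= G': add FIRST(G') = { [, id, int, λ } (including λ since G' is nullable).
Union: FIRST(G) = { [, id, int, λ }.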